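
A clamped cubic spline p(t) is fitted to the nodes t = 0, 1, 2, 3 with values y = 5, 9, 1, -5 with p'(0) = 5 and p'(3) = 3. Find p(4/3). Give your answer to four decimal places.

7.5037

Let σ_i = p''(x_i). Step sizes h_i = 1, 1, 1; slopes of the chords Δ_i = (y_(i+1) - y_i)/h_i = 4, -8, -6.
  1·σ_0 + 4·σ_1 + 1·σ_2 = 6(Δ_1 - Δ_0) = -72
  1·σ_1 + 4·σ_2 + 1·σ_3 = 6(Δ_2 - Δ_1) = 12
Clamped end conditions give two more equations: 2h_0·σ_0 + h_0·σ_1 = 6(Δ_0 - p'(0)) = -6 and h_2·σ_2 + 2h_2·σ_3 = 6(p'(3) - Δ_2) = 54.
Hence σ_0 = 106/15, σ_1 = -302/15, σ_2 = 22/15, σ_3 = 394/15.
On [1, 2], p(t) = 9 - 23/15·(t - 1) - 151/15·(t - 1)² + 18/5·(t - 1)³.
With (t - 1) = 1/3: p(4/3) = 1013/135.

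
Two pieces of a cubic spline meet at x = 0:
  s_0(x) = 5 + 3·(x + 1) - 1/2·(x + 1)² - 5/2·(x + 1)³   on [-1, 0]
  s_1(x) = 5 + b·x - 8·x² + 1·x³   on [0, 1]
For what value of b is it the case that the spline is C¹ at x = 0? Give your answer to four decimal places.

-5.5000

s_0'(x) = 3 - 1·(x + 1) - 15/2·(x + 1)², so s_0'(0) = -11/2. On the right, s_1'(0) = b, so b = -11/2.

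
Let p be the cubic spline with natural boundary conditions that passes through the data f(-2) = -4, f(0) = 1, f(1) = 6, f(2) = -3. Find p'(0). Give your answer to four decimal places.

Write m_i for p''(x_i). With h_i = 2, 1, 1 and divided differences Δ_i = 5/2, 5, -9, the continuity of p' gives the tridiagonal system
  2·m_0 + 6·m_1 + 1·m_2 = 6(Δ_1 - Δ_0) = 15
  1·m_1 + 4·m_2 + 1·m_3 = 6(Δ_2 - Δ_1) = -84
Natural end conditions: m_0 = m_3 = 0.
Solving: m_0 = 0, m_1 = 144/23, m_2 = -519/23, m_3 = 0.
On [0, 1], p'(x) = b_1 + 2c_1·x + 3d_1·x² with b_1 = Δ_1 - h_1(2m_1 + m_2)/6 = 307/46, c_1 = m_1/2 = 72/23, d_1 = (m_2 - m_1)/(6h_1) = -221/46. So p'(0) = 307/46.

6.6739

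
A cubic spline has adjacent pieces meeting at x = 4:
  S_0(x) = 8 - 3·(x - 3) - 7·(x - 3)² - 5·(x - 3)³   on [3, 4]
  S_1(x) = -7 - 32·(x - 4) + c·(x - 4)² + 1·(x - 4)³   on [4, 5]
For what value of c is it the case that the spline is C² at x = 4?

S_0''(x) = -14 - 30·(x - 3), so S_0''(4) = -44. On the right, S_1''(4) = 2c, so c = -22.

-22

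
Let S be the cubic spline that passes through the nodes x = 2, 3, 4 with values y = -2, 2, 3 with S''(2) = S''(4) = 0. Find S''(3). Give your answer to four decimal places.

Let m_i = S''(x_i). Step sizes h_i = 1, 1; slopes of the chords Δ_i = (y_(i+1) - y_i)/h_i = 4, 1.
  1·m_0 + 4·m_1 + 1·m_2 = 6(Δ_1 - Δ_0) = -18
Natural end conditions: m_0 = m_2 = 0.
Hence m_0 = 0, m_1 = -9/2, m_2 = 0.

-4.5000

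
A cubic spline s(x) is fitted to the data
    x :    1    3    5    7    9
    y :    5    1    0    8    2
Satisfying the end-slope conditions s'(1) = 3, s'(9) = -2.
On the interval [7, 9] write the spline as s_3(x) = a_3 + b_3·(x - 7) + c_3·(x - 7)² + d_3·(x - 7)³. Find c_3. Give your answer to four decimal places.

-3.9018

Let M_i = s''(x_i). Step sizes h_i = 2, 2, 2, 2; slopes of the chords Δ_i = (y_(i+1) - y_i)/h_i = -2, -1/2, 4, -3.
  2·M_0 + 8·M_1 + 2·M_2 = 6(Δ_1 - Δ_0) = 9
  2·M_1 + 8·M_2 + 2·M_3 = 6(Δ_2 - Δ_1) = 27
  2·M_2 + 8·M_3 + 2·M_4 = 6(Δ_3 - Δ_2) = -42
Clamped end conditions give two more equations: 2h_0·M_0 + h_0·M_1 = 6(Δ_0 - s'(1)) = -30 and h_3·M_3 + 2h_3·M_4 = 6(s'(9) - Δ_3) = 6.
Hence M_0 = -955/112, M_1 = 115/56, M_2 = 77/16, M_3 = -437/56, M_4 = 605/112.
On [7, 9], with s_3(x) = a_3 + b_3·(x - 7) + c_3·(x - 7)² + d_3·(x - 7)³: c_3 = M_3/2 = -437/112, d_3 = (M_4 - M_3)/(6h_3) = 493/448, b_3 = Δ_3 - h_3(2M_3 + M_4)/6 = 45/112.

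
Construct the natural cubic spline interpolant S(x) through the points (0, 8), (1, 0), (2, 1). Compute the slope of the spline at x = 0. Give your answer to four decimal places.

Put M_i = S'' at the i-th knot. Here h = (1, 1) and Δ = (-8, 1), so the interior equations h_(i-1)·M_(i-1) + 2(h_(i-1)+h_i)·M_i + h_i·M_(i+1) = 6(Δ_i − Δ_(i-1)) read
  1·M_0 + 4·M_1 + 1·M_2 = 6(Δ_1 - Δ_0) = 54
Natural end conditions: M_0 = M_2 = 0.
Forward elimination and back-substitution give M_0 = 0, M_1 = 27/2, M_2 = 0.
On [0, 1], S'(x) = b_0 + 2c_0·x + 3d_0·x² with b_0 = Δ_0 - h_0(2M_0 + M_1)/6 = -41/4, c_0 = M_0/2 = 0, d_0 = (M_1 - M_0)/(6h_0) = 9/4. So S'(0) = -41/4.

-10.2500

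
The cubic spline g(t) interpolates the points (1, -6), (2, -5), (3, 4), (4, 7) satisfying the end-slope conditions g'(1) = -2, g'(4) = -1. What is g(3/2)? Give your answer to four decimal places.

Put m_i = g'' at the i-th knot. Here h = (1, 1, 1) and Δ = (1, 9, 3), so the interior equations h_(i-1)·m_(i-1) + 2(h_(i-1)+h_i)·m_i + h_i·m_(i+1) = 6(Δ_i − Δ_(i-1)) read
  1·m_0 + 4·m_1 + 1·m_2 = 6(Δ_1 - Δ_0) = 48
  1·m_1 + 4·m_2 + 1·m_3 = 6(Δ_2 - Δ_1) = -36
Clamped end conditions give two more equations: 2h_0·m_0 + h_0·m_1 = 6(Δ_0 - g'(1)) = 18 and h_2·m_2 + 2h_2·m_3 = 6(g'(4) - Δ_2) = -24.
Forward elimination and back-substitution give m_0 = 28/15, m_1 = 214/15, m_2 = -164/15, m_3 = -98/15.
On [1, 2], g(t) = -6 - 2·(t - 1) + 14/15·(t - 1)² + 31/15·(t - 1)³.
With (t - 1) = 1/2: g(3/2) = -781/120.

-6.5083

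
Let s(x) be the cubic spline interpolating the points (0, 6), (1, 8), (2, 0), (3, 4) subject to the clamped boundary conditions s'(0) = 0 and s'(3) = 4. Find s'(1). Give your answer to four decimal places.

-3.7333

Put m_i = s'' at the i-th knot. Here h = (1, 1, 1) and Δ = (2, -8, 4), so the interior equations h_(i-1)·m_(i-1) + 2(h_(i-1)+h_i)·m_i + h_i·m_(i+1) = 6(Δ_i − Δ_(i-1)) read
  1·m_0 + 4·m_1 + 1·m_2 = 6(Δ_1 - Δ_0) = -60
  1·m_1 + 4·m_2 + 1·m_3 = 6(Δ_2 - Δ_1) = 72
Clamped end conditions give two more equations: 2h_0·m_0 + h_0·m_1 = 6(Δ_0 - s'(0)) = 12 and h_2·m_2 + 2h_2·m_3 = 6(s'(3) - Δ_2) = 0.
Forward elimination and back-substitution give m_0 = 292/15, m_1 = -404/15, m_2 = 424/15, m_3 = -212/15.
On [1, 2], s'(x) = b_1 + 2c_1·(x - 1) + 3d_1·(x - 1)² with b_1 = Δ_1 - h_1(2m_1 + m_2)/6 = -56/15, c_1 = m_1/2 = -202/15, d_1 = (m_2 - m_1)/(6h_1) = 46/5. So s'(1) = -56/15.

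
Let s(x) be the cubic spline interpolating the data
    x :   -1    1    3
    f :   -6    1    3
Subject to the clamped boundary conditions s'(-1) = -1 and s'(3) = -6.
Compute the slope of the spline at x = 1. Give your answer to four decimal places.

Let σ_i = s''(x_i). Step sizes h_i = 2, 2; slopes of the chords Δ_i = (y_(i+1) - y_i)/h_i = 7/2, 1.
  2·σ_0 + 8·σ_1 + 2·σ_2 = 6(Δ_1 - Δ_0) = -15
Clamped end conditions give two more equations: 2h_0·σ_0 + h_0·σ_1 = 6(Δ_0 - s'(-1)) = 27 and h_1·σ_1 + 2h_1·σ_2 = 6(s'(3) - Δ_1) = -42.
Forward elimination and back-substitution give σ_0 = 59/8, σ_1 = -5/4, σ_2 = -79/8.
On [1, 3], s'(x) = b_1 + 2c_1·(x - 1) + 3d_1·(x - 1)² with b_1 = Δ_1 - h_1(2σ_1 + σ_2)/6 = 41/8, c_1 = σ_1/2 = -5/8, d_1 = (σ_2 - σ_1)/(6h_1) = -23/32. So s'(1) = 41/8.

5.1250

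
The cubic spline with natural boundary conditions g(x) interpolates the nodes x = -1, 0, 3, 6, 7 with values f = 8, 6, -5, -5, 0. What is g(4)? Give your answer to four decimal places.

Let m_i = g''(x_i). Step sizes h_i = 1, 3, 3, 1; slopes of the chords Δ_i = (y_(i+1) - y_i)/h_i = -2, -11/3, 0, 5.
  1·m_0 + 8·m_1 + 3·m_2 = 6(Δ_1 - Δ_0) = -10
  3·m_1 + 12·m_2 + 3·m_3 = 6(Δ_2 - Δ_1) = 22
  3·m_2 + 8·m_3 + 1·m_4 = 6(Δ_3 - Δ_2) = 30
Natural end conditions: m_0 = m_4 = 0.
Solving the tridiagonal system: m_0 = 0, m_1 = -47/26, m_2 = 58/39, m_3 = 83/26, m_4 = 0.
On [3, 6], g(x) = -5 - 37/12·(x - 3) + 29/39·(x - 3)² + 133/1404·(x - 3)³.
With (x - 3) = 1: g(4) = -2543/351.

-7.2450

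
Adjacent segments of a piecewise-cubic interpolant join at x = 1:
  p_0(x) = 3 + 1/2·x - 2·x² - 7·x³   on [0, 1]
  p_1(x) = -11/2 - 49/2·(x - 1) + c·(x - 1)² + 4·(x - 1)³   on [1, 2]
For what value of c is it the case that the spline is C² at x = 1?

-23

p_0''(x) = -4 - 42·x, so p_0''(1) = -46. On the right, p_1''(1) = 2c, so c = -23.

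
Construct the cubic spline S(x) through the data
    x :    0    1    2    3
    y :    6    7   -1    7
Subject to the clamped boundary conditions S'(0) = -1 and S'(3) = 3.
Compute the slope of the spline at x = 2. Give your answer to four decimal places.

Let M_i = S''(x_i). Step sizes h_i = 1, 1, 1; slopes of the chords Δ_i = (y_(i+1) - y_i)/h_i = 1, -8, 8.
  1·M_0 + 4·M_1 + 1·M_2 = 6(Δ_1 - Δ_0) = -54
  1·M_1 + 4·M_2 + 1·M_3 = 6(Δ_2 - Δ_1) = 96
Clamped end conditions give two more equations: 2h_0·M_0 + h_0·M_1 = 6(Δ_0 - S'(0)) = 12 and h_2·M_2 + 2h_2·M_3 = 6(S'(3) - Δ_2) = -30.
Hence M_0 = 304/15, M_1 = -428/15, M_2 = 598/15, M_3 = -524/15.
On [2, 3], S'(x) = b_2 + 2c_2·(x - 2) + 3d_2·(x - 2)² with b_2 = Δ_2 - h_2(2M_2 + M_3)/6 = 8/15, c_2 = M_2/2 = 299/15, d_2 = (M_3 - M_2)/(6h_2) = -187/15. So S'(2) = 8/15.

0.5333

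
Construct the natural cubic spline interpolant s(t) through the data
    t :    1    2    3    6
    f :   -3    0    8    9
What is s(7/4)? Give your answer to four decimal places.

-1.2545

Write M_i for s''(x_i). With h_i = 1, 1, 3 and divided differences Δ_i = 3, 8, 1/3, the continuity of s' gives the tridiagonal system
  1·M_0 + 4·M_1 + 1·M_2 = 6(Δ_1 - Δ_0) = 30
  1·M_1 + 8·M_2 + 3·M_3 = 6(Δ_2 - Δ_1) = -46
Natural end conditions: M_0 = M_3 = 0.
Forward elimination and back-substitution give M_0 = 0, M_1 = 286/31, M_2 = -214/31, M_3 = 0.
On [1, 2], s(t) = -3 + 136/93·(t - 1) + 0·(t - 1)² + 143/93·(t - 1)³.
With (t - 1) = 3/4: s(7/4) = -2489/1984.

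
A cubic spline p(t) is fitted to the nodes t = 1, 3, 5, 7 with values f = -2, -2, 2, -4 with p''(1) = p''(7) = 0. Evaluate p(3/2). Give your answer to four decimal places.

Write m_i for p''(x_i). With h_i = 2, 2, 2 and divided differences Δ_i = 0, 2, -3, the continuity of p' gives the tridiagonal system
  2·m_0 + 8·m_1 + 2·m_2 = 6(Δ_1 - Δ_0) = 12
  2·m_1 + 8·m_2 + 2·m_3 = 6(Δ_2 - Δ_1) = -30
Natural end conditions: m_0 = m_3 = 0.
Hence m_0 = 0, m_1 = 13/5, m_2 = -22/5, m_3 = 0.
On [1, 3], p(t) = -2 - 13/15·(t - 1) + 0·(t - 1)² + 13/60·(t - 1)³.
With (t - 1) = 1/2: p(3/2) = -77/32.

-2.4063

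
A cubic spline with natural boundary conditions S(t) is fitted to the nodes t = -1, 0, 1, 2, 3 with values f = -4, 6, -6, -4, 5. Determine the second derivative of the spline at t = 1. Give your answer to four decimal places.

With M_i denoting the second derivative at x_i, h_i = 1, 1, 1, 1, and Δ_i = (y_(i+1) − y_i)/h_i = 10, -12, 2, 9:
  1·M_0 + 4·M_1 + 1·M_2 = 6(Δ_1 - Δ_0) = -132
  1·M_1 + 4·M_2 + 1·M_3 = 6(Δ_2 - Δ_1) = 84
  1·M_2 + 4·M_3 + 1·M_4 = 6(Δ_3 - Δ_2) = 42
Natural end conditions: M_0 = M_4 = 0.
Forward elimination and back-substitution give M_0 = 0, M_1 = -1137/28, M_2 = 213/7, M_3 = 81/28, M_4 = 0.

30.4286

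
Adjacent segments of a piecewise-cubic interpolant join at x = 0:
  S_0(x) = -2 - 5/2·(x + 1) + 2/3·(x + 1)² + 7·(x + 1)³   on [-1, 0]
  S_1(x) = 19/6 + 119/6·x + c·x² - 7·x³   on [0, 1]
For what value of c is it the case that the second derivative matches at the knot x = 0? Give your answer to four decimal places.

21.6667

S_0''(x) = 4/3 + 42·(x + 1), so S_0''(0) = 130/3. On the right, S_1''(0) = 2c, so c = 65/3.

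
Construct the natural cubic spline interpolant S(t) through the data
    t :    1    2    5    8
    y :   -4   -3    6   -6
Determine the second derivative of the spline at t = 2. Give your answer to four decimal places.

3.1034

Write σ_i for S''(x_i). With h_i = 1, 3, 3 and divided differences Δ_i = 1, 3, -4, the continuity of S' gives the tridiagonal system
  1·σ_0 + 8·σ_1 + 3·σ_2 = 6(Δ_1 - Δ_0) = 12
  3·σ_1 + 12·σ_2 + 3·σ_3 = 6(Δ_2 - Δ_1) = -42
Natural end conditions: σ_0 = σ_3 = 0.
Solving: σ_0 = 0, σ_1 = 90/29, σ_2 = -124/29, σ_3 = 0.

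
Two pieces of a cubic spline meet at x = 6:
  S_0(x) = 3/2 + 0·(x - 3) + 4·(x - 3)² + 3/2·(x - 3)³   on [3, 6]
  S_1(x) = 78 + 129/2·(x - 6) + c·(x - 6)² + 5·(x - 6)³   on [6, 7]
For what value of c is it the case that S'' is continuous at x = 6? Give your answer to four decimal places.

17.5000

S_0''(x) = 8 + 9·(x - 3), so S_0''(6) = 35. On the right, S_1''(6) = 2c, so c = 35/2.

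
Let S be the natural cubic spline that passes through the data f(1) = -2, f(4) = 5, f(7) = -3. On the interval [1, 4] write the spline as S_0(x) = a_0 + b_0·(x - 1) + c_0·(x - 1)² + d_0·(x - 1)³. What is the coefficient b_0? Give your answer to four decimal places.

With M_i denoting the second derivative at x_i, h_i = 3, 3, and Δ_i = (y_(i+1) − y_i)/h_i = 7/3, -8/3:
  3·M_0 + 12·M_1 + 3·M_2 = 6(Δ_1 - Δ_0) = -30
Natural end conditions: M_0 = M_2 = 0.
Hence M_0 = 0, M_1 = -5/2, M_2 = 0.
On [1, 4], with S_0(x) = a_0 + b_0·(x - 1) + c_0·(x - 1)² + d_0·(x - 1)³: c_0 = M_0/2 = 0, d_0 = (M_1 - M_0)/(6h_0) = -5/36, b_0 = Δ_0 - h_0(2M_0 + M_1)/6 = 43/12.

3.5833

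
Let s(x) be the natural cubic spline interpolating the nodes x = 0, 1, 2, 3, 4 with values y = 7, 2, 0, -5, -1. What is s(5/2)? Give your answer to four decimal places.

Put σ_i = s'' at the i-th knot. Here h = (1, 1, 1, 1) and Δ = (-5, -2, -5, 4), so the interior equations h_(i-1)·σ_(i-1) + 2(h_(i-1)+h_i)·σ_i + h_i·σ_(i+1) = 6(Δ_i − Δ_(i-1)) read
  1·σ_0 + 4·σ_1 + 1·σ_2 = 6(Δ_1 - Δ_0) = 18
  1·σ_1 + 4·σ_2 + 1·σ_3 = 6(Δ_2 - Δ_1) = -18
  1·σ_2 + 4·σ_3 + 1·σ_4 = 6(Δ_3 - Δ_2) = 54
Natural end conditions: σ_0 = σ_4 = 0.
Hence σ_0 = 0, σ_1 = 99/14, σ_2 = -72/7, σ_3 = 225/14, σ_4 = 0.
On [2, 3], s(x) = 0 - 17/4·(x - 2) - 36/7·(x - 2)² + 123/28·(x - 2)³.
With (x - 2) = 1/2: s(5/2) = -641/224.

-2.8616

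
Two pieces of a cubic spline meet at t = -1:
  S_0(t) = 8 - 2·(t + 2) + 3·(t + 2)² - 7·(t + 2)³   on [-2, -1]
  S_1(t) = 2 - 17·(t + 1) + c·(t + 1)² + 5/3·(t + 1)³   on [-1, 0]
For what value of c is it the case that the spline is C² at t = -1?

S_0''(t) = 6 - 42·(t + 2), so S_0''(-1) = -36. On the right, S_1''(-1) = 2c, so c = -18.

-18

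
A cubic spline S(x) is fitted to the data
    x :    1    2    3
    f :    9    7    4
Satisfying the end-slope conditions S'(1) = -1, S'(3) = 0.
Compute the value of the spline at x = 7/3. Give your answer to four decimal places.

With M_i denoting the second derivative at x_i, h_i = 1, 1, and Δ_i = (y_(i+1) − y_i)/h_i = -2, -3:
  1·M_0 + 4·M_1 + 1·M_2 = 6(Δ_1 - Δ_0) = -6
Clamped end conditions give two more equations: 2h_0·M_0 + h_0·M_1 = 6(Δ_0 - S'(1)) = -6 and h_1·M_1 + 2h_1·M_2 = 6(S'(3) - Δ_1) = 18.
Forward elimination and back-substitution give M_0 = -1, M_1 = -4, M_2 = 11.
On [2, 3], S(x) = 7 - 7/2·(x - 2) - 2·(x - 2)² + 5/2·(x - 2)³.
With (x - 2) = 1/3: S(7/3) = 154/27.

5.7037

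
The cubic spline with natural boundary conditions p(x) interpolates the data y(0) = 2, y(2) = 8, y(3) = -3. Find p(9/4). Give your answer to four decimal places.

With M_i denoting the second derivative at x_i, h_i = 2, 1, and Δ_i = (y_(i+1) − y_i)/h_i = 3, -11:
  2·M_0 + 6·M_1 + 1·M_2 = 6(Δ_1 - Δ_0) = -84
Natural end conditions: M_0 = M_2 = 0.
Hence M_0 = 0, M_1 = -14, M_2 = 0.
On [2, 3], p(x) = 8 - 19/3·(x - 2) - 7·(x - 2)² + 7/3·(x - 2)³.
With (x - 2) = 1/4: p(9/4) = 385/64.

6.0156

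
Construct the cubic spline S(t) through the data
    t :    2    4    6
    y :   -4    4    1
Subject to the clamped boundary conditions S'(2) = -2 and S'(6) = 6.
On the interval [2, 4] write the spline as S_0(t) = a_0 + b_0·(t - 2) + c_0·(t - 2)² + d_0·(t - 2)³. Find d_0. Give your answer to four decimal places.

-2.2813

With M_i denoting the second derivative at x_i, h_i = 2, 2, and Δ_i = (y_(i+1) − y_i)/h_i = 4, -3/2:
  2·M_0 + 8·M_1 + 2·M_2 = 6(Δ_1 - Δ_0) = -33
Clamped end conditions give two more equations: 2h_0·M_0 + h_0·M_1 = 6(Δ_0 - S'(2)) = 36 and h_1·M_1 + 2h_1·M_2 = 6(S'(6) - Δ_1) = 45.
Forward elimination and back-substitution give M_0 = 121/8, M_1 = -49/4, M_2 = 139/8.
On [2, 4], with S_0(t) = a_0 + b_0·(t - 2) + c_0·(t - 2)² + d_0·(t - 2)³: c_0 = M_0/2 = 121/16, d_0 = (M_1 - M_0)/(6h_0) = -73/32, b_0 = Δ_0 - h_0(2M_0 + M_1)/6 = -2.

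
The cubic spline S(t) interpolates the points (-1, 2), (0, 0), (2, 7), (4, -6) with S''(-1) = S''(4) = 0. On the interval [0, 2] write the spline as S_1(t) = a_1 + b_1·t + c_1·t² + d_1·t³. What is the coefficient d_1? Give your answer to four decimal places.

-1.5341

Put σ_i = S'' at the i-th knot. Here h = (1, 2, 2) and Δ = (-2, 7/2, -13/2), so the interior equations h_(i-1)·σ_(i-1) + 2(h_(i-1)+h_i)·σ_i + h_i·σ_(i+1) = 6(Δ_i − Δ_(i-1)) read
  1·σ_0 + 6·σ_1 + 2·σ_2 = 6(Δ_1 - Δ_0) = 33
  2·σ_1 + 8·σ_2 + 2·σ_3 = 6(Δ_2 - Δ_1) = -60
Natural end conditions: σ_0 = σ_3 = 0.
Hence σ_0 = 0, σ_1 = 96/11, σ_2 = -213/22, σ_3 = 0.
On [0, 2], with S_1(t) = a_1 + b_1·t + c_1·t² + d_1·t³: c_1 = σ_1/2 = 48/11, d_1 = (σ_2 - σ_1)/(6h_1) = -135/88, b_1 = Δ_1 - h_1(2σ_1 + σ_2)/6 = 10/11.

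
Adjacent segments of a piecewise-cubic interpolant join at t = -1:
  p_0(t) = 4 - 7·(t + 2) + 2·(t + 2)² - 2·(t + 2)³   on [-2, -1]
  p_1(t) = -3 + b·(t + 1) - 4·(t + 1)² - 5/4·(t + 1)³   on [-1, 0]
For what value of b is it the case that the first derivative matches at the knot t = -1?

p_0'(t) = -7 + 4·(t + 2) - 6·(t + 2)², so p_0'(-1) = -9. On the right, p_1'(-1) = b, so b = -9.

-9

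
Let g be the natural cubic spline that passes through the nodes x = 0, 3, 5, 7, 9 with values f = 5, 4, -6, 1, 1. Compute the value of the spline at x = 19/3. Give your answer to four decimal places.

Put M_i = g'' at the i-th knot. Here h = (3, 2, 2, 2) and Δ = (-1/3, -5, 7/2, 0), so the interior equations h_(i-1)·M_(i-1) + 2(h_(i-1)+h_i)·M_i + h_i·M_(i+1) = 6(Δ_i − Δ_(i-1)) read
  3·M_0 + 10·M_1 + 2·M_2 = 6(Δ_1 - Δ_0) = -28
  2·M_1 + 8·M_2 + 2·M_3 = 6(Δ_2 - Δ_1) = 51
  2·M_2 + 8·M_3 + 2·M_4 = 6(Δ_3 - Δ_2) = -21
Natural end conditions: M_0 = M_4 = 0.
Solving: M_0 = 0, M_1 = -645/142, M_2 = 1237/142, M_3 = -341/71, M_4 = 0.
On [5, 7], g(x) = -6 - 301/426·(x - 5) + 1237/284·(x - 5)² - 1919/1704·(x - 5)³.
With (x - 5) = 4/3: g(19/3) = -10744/5751.

-1.8682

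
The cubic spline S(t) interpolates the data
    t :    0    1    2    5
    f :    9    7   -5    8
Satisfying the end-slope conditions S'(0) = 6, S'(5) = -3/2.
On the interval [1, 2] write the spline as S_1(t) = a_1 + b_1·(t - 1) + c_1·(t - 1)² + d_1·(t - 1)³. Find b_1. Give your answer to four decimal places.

-10.0172

With M_i denoting the second derivative at x_i, h_i = 1, 1, 3, and Δ_i = (y_(i+1) − y_i)/h_i = -2, -12, 13/3:
  1·M_0 + 4·M_1 + 1·M_2 = 6(Δ_1 - Δ_0) = -60
  1·M_1 + 8·M_2 + 3·M_3 = 6(Δ_2 - Δ_1) = 98
Clamped end conditions give two more equations: 2h_0·M_0 + h_0·M_1 = 6(Δ_0 - S'(0)) = -48 and h_2·M_2 + 2h_2·M_3 = 6(S'(5) - Δ_2) = -35.
Solving: M_0 = -463/29, M_1 = -466/29, M_2 = 587/29, M_3 = -1388/87.
On [1, 2], with S_1(t) = a_1 + b_1·(t - 1) + c_1·(t - 1)² + d_1·(t - 1)³: c_1 = M_1/2 = -233/29, d_1 = (M_2 - M_1)/(6h_1) = 351/58, b_1 = Δ_1 - h_1(2M_1 + M_2)/6 = -581/58.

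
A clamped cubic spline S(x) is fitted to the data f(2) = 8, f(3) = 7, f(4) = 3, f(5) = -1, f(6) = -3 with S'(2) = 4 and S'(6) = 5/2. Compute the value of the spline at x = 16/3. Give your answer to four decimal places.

-2.3135

Write M_i for S''(x_i). With h_i = 1, 1, 1, 1 and divided differences Δ_i = -1, -4, -4, -2, the continuity of S' gives the tridiagonal system
  1·M_0 + 4·M_1 + 1·M_2 = 6(Δ_1 - Δ_0) = -18
  1·M_1 + 4·M_2 + 1·M_3 = 6(Δ_2 - Δ_1) = 0
  1·M_2 + 4·M_3 + 1·M_4 = 6(Δ_3 - Δ_2) = 12
Clamped end conditions give two more equations: 2h_0·M_0 + h_0·M_1 = 6(Δ_0 - S'(2)) = -30 and h_3·M_3 + 2h_3·M_4 = 6(S'(6) - Δ_3) = 27.
Solving: M_0 = -813/56, M_1 = -27/28, M_2 = 3/8, M_3 = -15/28, M_4 = 771/56.
On [5, 6], S(x) = -1 - 461/112·(x - 5) - 15/56·(x - 5)² + 267/112·(x - 5)³.
With (x - 5) = 1/3: S(16/3) = -583/252.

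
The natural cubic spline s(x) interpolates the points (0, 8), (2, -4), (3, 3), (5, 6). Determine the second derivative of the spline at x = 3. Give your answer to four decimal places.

Write M_i for s''(x_i). With h_i = 2, 1, 2 and divided differences Δ_i = -6, 7, 3/2, the continuity of s' gives the tridiagonal system
  2·M_0 + 6·M_1 + 1·M_2 = 6(Δ_1 - Δ_0) = 78
  1·M_1 + 6·M_2 + 2·M_3 = 6(Δ_2 - Δ_1) = -33
Natural end conditions: M_0 = M_3 = 0.
Hence M_0 = 0, M_1 = 501/35, M_2 = -276/35, M_3 = 0.

-7.8857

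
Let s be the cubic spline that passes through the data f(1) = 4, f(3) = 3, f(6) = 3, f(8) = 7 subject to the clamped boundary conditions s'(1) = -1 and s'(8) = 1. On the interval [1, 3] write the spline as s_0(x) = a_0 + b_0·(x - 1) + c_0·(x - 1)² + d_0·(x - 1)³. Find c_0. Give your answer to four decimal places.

With m_i denoting the second derivative at x_i, h_i = 2, 3, 2, and Δ_i = (y_(i+1) − y_i)/h_i = -1/2, 0, 2:
  2·m_0 + 10·m_1 + 3·m_2 = 6(Δ_1 - Δ_0) = 3
  3·m_1 + 10·m_2 + 2·m_3 = 6(Δ_2 - Δ_1) = 12
Clamped end conditions give two more equations: 2h_0·m_0 + h_0·m_1 = 6(Δ_0 - s'(1)) = 3 and h_2·m_2 + 2h_2·m_3 = 6(s'(8) - Δ_2) = -6.
Solving the tridiagonal system: m_0 = 31/32, m_1 = -7/16, m_2 = 29/16, m_3 = -77/32.
On [1, 3], with s_0(x) = a_0 + b_0·(x - 1) + c_0·(x - 1)² + d_0·(x - 1)³: c_0 = m_0/2 = 31/64, d_0 = (m_1 - m_0)/(6h_0) = -15/128, b_0 = Δ_0 - h_0(2m_0 + m_1)/6 = -1.

0.4844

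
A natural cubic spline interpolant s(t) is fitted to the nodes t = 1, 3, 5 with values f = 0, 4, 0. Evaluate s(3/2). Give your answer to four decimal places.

Write σ_i for s''(x_i). With h_i = 2, 2 and divided differences Δ_i = 2, -2, the continuity of s' gives the tridiagonal system
  2·σ_0 + 8·σ_1 + 2·σ_2 = 6(Δ_1 - Δ_0) = -24
Natural end conditions: σ_0 = σ_2 = 0.
Solving the tridiagonal system: σ_0 = 0, σ_1 = -3, σ_2 = 0.
On [1, 3], s(t) = 0 + 3·(t - 1) + 0·(t - 1)² - 1/4·(t - 1)³.
With (t - 1) = 1/2: s(3/2) = 47/32.

1.4688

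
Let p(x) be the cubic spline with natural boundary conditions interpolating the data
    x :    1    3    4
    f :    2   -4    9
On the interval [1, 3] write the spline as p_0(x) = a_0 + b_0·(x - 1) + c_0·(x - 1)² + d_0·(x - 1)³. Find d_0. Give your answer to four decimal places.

1.3333

Write m_i for p''(x_i). With h_i = 2, 1 and divided differences Δ_i = -3, 13, the continuity of p' gives the tridiagonal system
  2·m_0 + 6·m_1 + 1·m_2 = 6(Δ_1 - Δ_0) = 96
Natural end conditions: m_0 = m_2 = 0.
Forward elimination and back-substitution give m_0 = 0, m_1 = 16, m_2 = 0.
On [1, 3], with p_0(x) = a_0 + b_0·(x - 1) + c_0·(x - 1)² + d_0·(x - 1)³: c_0 = m_0/2 = 0, d_0 = (m_1 - m_0)/(6h_0) = 4/3, b_0 = Δ_0 - h_0(2m_0 + m_1)/6 = -25/3.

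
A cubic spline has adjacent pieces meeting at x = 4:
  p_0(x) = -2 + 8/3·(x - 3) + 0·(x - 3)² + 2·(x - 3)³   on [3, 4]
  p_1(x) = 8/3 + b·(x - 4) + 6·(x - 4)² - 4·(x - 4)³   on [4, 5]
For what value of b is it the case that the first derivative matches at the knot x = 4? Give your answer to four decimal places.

8.6667

p_0'(x) = 8/3 + 0·(x - 3) + 6·(x - 3)², so p_0'(4) = 26/3. On the right, p_1'(4) = b, so b = 26/3.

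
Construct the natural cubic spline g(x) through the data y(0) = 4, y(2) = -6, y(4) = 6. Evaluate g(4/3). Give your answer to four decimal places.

-4.7037

Write M_i for g''(x_i). With h_i = 2, 2 and divided differences Δ_i = -5, 6, the continuity of g' gives the tridiagonal system
  2·M_0 + 8·M_1 + 2·M_2 = 6(Δ_1 - Δ_0) = 66
Natural end conditions: M_0 = M_2 = 0.
Forward elimination and back-substitution give M_0 = 0, M_1 = 33/4, M_2 = 0.
On [0, 2], g(x) = 4 - 31/4·x + 0·x² + 11/16·x³.
With x = 4/3: g(4/3) = -127/27.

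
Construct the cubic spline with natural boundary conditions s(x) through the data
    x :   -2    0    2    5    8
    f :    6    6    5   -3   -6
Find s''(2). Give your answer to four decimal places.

-1.6857

Write σ_i for s''(x_i). With h_i = 2, 2, 3, 3 and divided differences Δ_i = 0, -1/2, -8/3, -1, the continuity of s' gives the tridiagonal system
  2·σ_0 + 8·σ_1 + 2·σ_2 = 6(Δ_1 - Δ_0) = -3
  2·σ_1 + 10·σ_2 + 3·σ_3 = 6(Δ_2 - Δ_1) = -13
  3·σ_2 + 12·σ_3 + 3·σ_4 = 6(Δ_3 - Δ_2) = 10
Natural end conditions: σ_0 = σ_4 = 0.
Solving: σ_0 = 0, σ_1 = 13/280, σ_2 = -59/35, σ_3 = 527/420, σ_4 = 0.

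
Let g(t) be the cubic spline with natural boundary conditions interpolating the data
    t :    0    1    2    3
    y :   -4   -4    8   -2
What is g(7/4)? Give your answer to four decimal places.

Let m_i = g''(x_i). Step sizes h_i = 1, 1, 1; slopes of the chords Δ_i = (y_(i+1) - y_i)/h_i = 0, 12, -10.
  1·m_0 + 4·m_1 + 1·m_2 = 6(Δ_1 - Δ_0) = 72
  1·m_1 + 4·m_2 + 1·m_3 = 6(Δ_2 - Δ_1) = -132
Natural end conditions: m_0 = m_3 = 0.
Hence m_0 = 0, m_1 = 28, m_2 = -40, m_3 = 0.
On [1, 2], g(t) = -4 + 28/3·(t - 1) + 14·(t - 1)² - 34/3·(t - 1)³.
With (t - 1) = 3/4: g(7/4) = 195/32.

6.0938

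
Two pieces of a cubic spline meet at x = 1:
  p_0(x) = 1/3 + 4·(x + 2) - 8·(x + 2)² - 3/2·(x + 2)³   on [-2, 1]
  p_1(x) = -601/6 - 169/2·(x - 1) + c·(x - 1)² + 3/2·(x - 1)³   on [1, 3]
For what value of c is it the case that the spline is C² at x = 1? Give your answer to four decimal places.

p_0''(x) = -16 - 9·(x + 2), so p_0''(1) = -43. On the right, p_1''(1) = 2c, so c = -43/2.

-21.5000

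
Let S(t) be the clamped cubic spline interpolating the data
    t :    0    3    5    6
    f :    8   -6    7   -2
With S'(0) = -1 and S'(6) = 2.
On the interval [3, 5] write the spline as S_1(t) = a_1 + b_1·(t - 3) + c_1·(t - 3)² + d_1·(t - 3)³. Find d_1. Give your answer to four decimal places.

Let M_i = S''(x_i). Step sizes h_i = 3, 2, 1; slopes of the chords Δ_i = (y_(i+1) - y_i)/h_i = -14/3, 13/2, -9.
  3·M_0 + 10·M_1 + 2·M_2 = 6(Δ_1 - Δ_0) = 67
  2·M_1 + 6·M_2 + 1·M_3 = 6(Δ_2 - Δ_1) = -93
Clamped end conditions give two more equations: 2h_0·M_0 + h_0·M_1 = 6(Δ_0 - S'(0)) = -22 and h_2·M_2 + 2h_2·M_3 = 6(S'(6) - Δ_2) = 66.
Forward elimination and back-substitution give M_0 = -221/19, M_1 = 908/57, M_2 = -1636/57, M_3 = 2699/57.
On [3, 5], with S_1(t) = a_1 + b_1·(t - 3) + c_1·(t - 3)² + d_1·(t - 3)³: c_1 = M_1/2 = 454/57, d_1 = (M_2 - M_1)/(6h_1) = -212/57, b_1 = Δ_1 - h_1(2M_1 + M_2)/6 = 207/38.

-3.7193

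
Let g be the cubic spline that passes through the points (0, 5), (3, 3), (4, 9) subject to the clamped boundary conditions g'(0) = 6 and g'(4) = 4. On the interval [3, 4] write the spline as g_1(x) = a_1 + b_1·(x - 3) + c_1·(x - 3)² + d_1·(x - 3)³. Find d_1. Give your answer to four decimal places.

-3.7500

Write m_i for g''(x_i). With h_i = 3, 1 and divided differences Δ_i = -2/3, 6, the continuity of g' gives the tridiagonal system
  3·m_0 + 8·m_1 + 1·m_2 = 6(Δ_1 - Δ_0) = 40
Clamped end conditions give two more equations: 2h_0·m_0 + h_0·m_1 = 6(Δ_0 - g'(0)) = -40 and h_1·m_1 + 2h_1·m_2 = 6(g'(4) - Δ_1) = -12.
Forward elimination and back-substitution give m_0 = -73/6, m_1 = 11, m_2 = -23/2.
On [3, 4], with g_1(x) = a_1 + b_1·(x - 3) + c_1·(x - 3)² + d_1·(x - 3)³: c_1 = m_1/2 = 11/2, d_1 = (m_2 - m_1)/(6h_1) = -15/4, b_1 = Δ_1 - h_1(2m_1 + m_2)/6 = 17/4.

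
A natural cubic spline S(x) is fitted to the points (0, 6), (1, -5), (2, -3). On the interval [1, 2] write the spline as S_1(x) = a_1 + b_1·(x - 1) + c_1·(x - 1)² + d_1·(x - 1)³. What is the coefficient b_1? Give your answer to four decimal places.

-4.5000

Put m_i = S'' at the i-th knot. Here h = (1, 1) and Δ = (-11, 2), so the interior equations h_(i-1)·m_(i-1) + 2(h_(i-1)+h_i)·m_i + h_i·m_(i+1) = 6(Δ_i − Δ_(i-1)) read
  1·m_0 + 4·m_1 + 1·m_2 = 6(Δ_1 - Δ_0) = 78
Natural end conditions: m_0 = m_2 = 0.
Hence m_0 = 0, m_1 = 39/2, m_2 = 0.
On [1, 2], with S_1(x) = a_1 + b_1·(x - 1) + c_1·(x - 1)² + d_1·(x - 1)³: c_1 = m_1/2 = 39/4, d_1 = (m_2 - m_1)/(6h_1) = -13/4, b_1 = Δ_1 - h_1(2m_1 + m_2)/6 = -9/2.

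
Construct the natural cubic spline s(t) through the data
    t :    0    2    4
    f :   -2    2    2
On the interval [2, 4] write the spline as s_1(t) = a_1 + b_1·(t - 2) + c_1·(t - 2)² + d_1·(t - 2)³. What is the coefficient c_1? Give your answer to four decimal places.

-0.7500

Let M_i = s''(x_i). Step sizes h_i = 2, 2; slopes of the chords Δ_i = (y_(i+1) - y_i)/h_i = 2, 0.
  2·M_0 + 8·M_1 + 2·M_2 = 6(Δ_1 - Δ_0) = -12
Natural end conditions: M_0 = M_2 = 0.
Forward elimination and back-substitution give M_0 = 0, M_1 = -3/2, M_2 = 0.
On [2, 4], with s_1(t) = a_1 + b_1·(t - 2) + c_1·(t - 2)² + d_1·(t - 2)³: c_1 = M_1/2 = -3/4, d_1 = (M_2 - M_1)/(6h_1) = 1/8, b_1 = Δ_1 - h_1(2M_1 + M_2)/6 = 1.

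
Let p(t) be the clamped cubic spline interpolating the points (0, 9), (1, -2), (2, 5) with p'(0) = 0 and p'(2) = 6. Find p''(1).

With σ_i denoting the second derivative at x_i, h_i = 1, 1, and Δ_i = (y_(i+1) − y_i)/h_i = -11, 7:
  1·σ_0 + 4·σ_1 + 1·σ_2 = 6(Δ_1 - Δ_0) = 108
Clamped end conditions give two more equations: 2h_0·σ_0 + h_0·σ_1 = 6(Δ_0 - p'(0)) = -66 and h_1·σ_1 + 2h_1·σ_2 = 6(p'(2) - Δ_1) = -6.
Solving: σ_0 = -57, σ_1 = 48, σ_2 = -27.

48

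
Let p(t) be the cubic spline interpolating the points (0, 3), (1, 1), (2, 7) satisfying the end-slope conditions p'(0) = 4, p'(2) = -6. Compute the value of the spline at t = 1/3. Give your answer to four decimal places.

2.8148

With σ_i denoting the second derivative at x_i, h_i = 1, 1, and Δ_i = (y_(i+1) − y_i)/h_i = -2, 6:
  1·σ_0 + 4·σ_1 + 1·σ_2 = 6(Δ_1 - Δ_0) = 48
Clamped end conditions give two more equations: 2h_0·σ_0 + h_0·σ_1 = 6(Δ_0 - p'(0)) = -36 and h_1·σ_1 + 2h_1·σ_2 = 6(p'(2) - Δ_1) = -72.
Hence σ_0 = -35, σ_1 = 34, σ_2 = -53.
On [0, 1], p(t) = 3 + 4·t - 35/2·t² + 23/2·t³.
With t = 1/3: p(1/3) = 76/27.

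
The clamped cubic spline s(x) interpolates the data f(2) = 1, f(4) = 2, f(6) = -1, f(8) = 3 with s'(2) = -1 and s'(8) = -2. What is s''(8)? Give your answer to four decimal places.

Let M_i = s''(x_i). Step sizes h_i = 2, 2, 2; slopes of the chords Δ_i = (y_(i+1) - y_i)/h_i = 1/2, -3/2, 2.
  2·M_0 + 8·M_1 + 2·M_2 = 6(Δ_1 - Δ_0) = -12
  2·M_1 + 8·M_2 + 2·M_3 = 6(Δ_2 - Δ_1) = 21
Clamped end conditions give two more equations: 2h_0·M_0 + h_0·M_1 = 6(Δ_0 - s'(2)) = 9 and h_2·M_2 + 2h_2·M_3 = 6(s'(8) - Δ_2) = -24.
Solving: M_0 = 64/15, M_1 = -121/30, M_2 = 88/15, M_3 = -134/15.

-8.9333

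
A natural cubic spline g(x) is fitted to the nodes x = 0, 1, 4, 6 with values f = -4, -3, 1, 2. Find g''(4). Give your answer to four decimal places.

-0.6479

With σ_i denoting the second derivative at x_i, h_i = 1, 3, 2, and Δ_i = (y_(i+1) − y_i)/h_i = 1, 4/3, 1/2:
  1·σ_0 + 8·σ_1 + 3·σ_2 = 6(Δ_1 - Δ_0) = 2
  3·σ_1 + 10·σ_2 + 2·σ_3 = 6(Δ_2 - Δ_1) = -5
Natural end conditions: σ_0 = σ_3 = 0.
Solving: σ_0 = 0, σ_1 = 35/71, σ_2 = -46/71, σ_3 = 0.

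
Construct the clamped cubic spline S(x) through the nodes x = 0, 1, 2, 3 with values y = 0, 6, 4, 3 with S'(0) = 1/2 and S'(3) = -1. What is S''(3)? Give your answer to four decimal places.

Write M_i for S''(x_i). With h_i = 1, 1, 1 and divided differences Δ_i = 6, -2, -1, the continuity of S' gives the tridiagonal system
  1·M_0 + 4·M_1 + 1·M_2 = 6(Δ_1 - Δ_0) = -48
  1·M_1 + 4·M_2 + 1·M_3 = 6(Δ_2 - Δ_1) = 6
Clamped end conditions give two more equations: 2h_0·M_0 + h_0·M_1 = 6(Δ_0 - S'(0)) = 33 and h_2·M_2 + 2h_2·M_3 = 6(S'(3) - Δ_2) = 0.
Solving the tridiagonal system: M_0 = 134/5, M_1 = -103/5, M_2 = 38/5, M_3 = -19/5.

-3.8000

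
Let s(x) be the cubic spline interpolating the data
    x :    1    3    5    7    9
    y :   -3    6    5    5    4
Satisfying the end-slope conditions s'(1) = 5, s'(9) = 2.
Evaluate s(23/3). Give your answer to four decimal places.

4.2354

With m_i denoting the second derivative at x_i, h_i = 2, 2, 2, 2, and Δ_i = (y_(i+1) − y_i)/h_i = 9/2, -1/2, 0, -1/2:
  2·m_0 + 8·m_1 + 2·m_2 = 6(Δ_1 - Δ_0) = -30
  2·m_1 + 8·m_2 + 2·m_3 = 6(Δ_2 - Δ_1) = 3
  2·m_2 + 8·m_3 + 2·m_4 = 6(Δ_3 - Δ_2) = -3
Clamped end conditions give two more equations: 2h_0·m_0 + h_0·m_1 = 6(Δ_0 - s'(1)) = -3 and h_3·m_3 + 2h_3·m_4 = 6(s'(9) - Δ_3) = 15.
Solving: m_0 = 177/112, m_1 = -261/56, m_2 = 33/16, m_3 = -117/56, m_4 = 537/112.
On [7, 9], s(x) = 5 - 79/112·(x - 7) - 117/112·(x - 7)² + 257/448·(x - 7)³.
With (x - 7) = 2/3: s(23/3) = 1601/378.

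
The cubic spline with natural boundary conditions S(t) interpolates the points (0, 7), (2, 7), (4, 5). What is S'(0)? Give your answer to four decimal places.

0.2500

With σ_i denoting the second derivative at x_i, h_i = 2, 2, and Δ_i = (y_(i+1) − y_i)/h_i = 0, -1:
  2·σ_0 + 8·σ_1 + 2·σ_2 = 6(Δ_1 - Δ_0) = -6
Natural end conditions: σ_0 = σ_2 = 0.
Hence σ_0 = 0, σ_1 = -3/4, σ_2 = 0.
On [0, 2], S'(t) = b_0 + 2c_0·t + 3d_0·t² with b_0 = Δ_0 - h_0(2σ_0 + σ_1)/6 = 1/4, c_0 = σ_0/2 = 0, d_0 = (σ_1 - σ_0)/(6h_0) = -1/16. So S'(0) = 1/4.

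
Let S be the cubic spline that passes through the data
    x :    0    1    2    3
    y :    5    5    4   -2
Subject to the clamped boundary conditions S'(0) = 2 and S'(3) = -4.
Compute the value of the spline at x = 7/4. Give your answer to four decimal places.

4.7375

Write σ_i for S''(x_i). With h_i = 1, 1, 1 and divided differences Δ_i = 0, -1, -6, the continuity of S' gives the tridiagonal system
  1·σ_0 + 4·σ_1 + 1·σ_2 = 6(Δ_1 - Δ_0) = -6
  1·σ_1 + 4·σ_2 + 1·σ_3 = 6(Δ_2 - Δ_1) = -30
Clamped end conditions give two more equations: 2h_0·σ_0 + h_0·σ_1 = 6(Δ_0 - S'(0)) = -12 and h_2·σ_2 + 2h_2·σ_3 = 6(S'(3) - Δ_2) = 12.
Solving the tridiagonal system: σ_0 = -38/5, σ_1 = 16/5, σ_2 = -56/5, σ_3 = 58/5.
On [1, 2], S(x) = 5 - 1/5·(x - 1) + 8/5·(x - 1)² - 12/5·(x - 1)³.
With (x - 1) = 3/4: S(7/4) = 379/80.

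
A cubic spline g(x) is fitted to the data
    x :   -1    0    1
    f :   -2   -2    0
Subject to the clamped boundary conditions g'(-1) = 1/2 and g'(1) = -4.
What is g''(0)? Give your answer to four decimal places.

10.5000

Let m_i = g''(x_i). Step sizes h_i = 1, 1; slopes of the chords Δ_i = (y_(i+1) - y_i)/h_i = 0, 2.
  1·m_0 + 4·m_1 + 1·m_2 = 6(Δ_1 - Δ_0) = 12
Clamped end conditions give two more equations: 2h_0·m_0 + h_0·m_1 = 6(Δ_0 - g'(-1)) = -3 and h_1·m_1 + 2h_1·m_2 = 6(g'(1) - Δ_1) = -36.
Solving the tridiagonal system: m_0 = -27/4, m_1 = 21/2, m_2 = -93/4.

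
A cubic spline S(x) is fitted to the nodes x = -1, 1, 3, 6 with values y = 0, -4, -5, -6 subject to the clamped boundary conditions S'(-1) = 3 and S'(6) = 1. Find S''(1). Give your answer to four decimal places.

3.7838

With M_i denoting the second derivative at x_i, h_i = 2, 2, 3, and Δ_i = (y_(i+1) − y_i)/h_i = -2, -1/2, -1/3:
  2·M_0 + 8·M_1 + 2·M_2 = 6(Δ_1 - Δ_0) = 9
  2·M_1 + 10·M_2 + 3·M_3 = 6(Δ_2 - Δ_1) = 1
Clamped end conditions give two more equations: 2h_0·M_0 + h_0·M_1 = 6(Δ_0 - S'(-1)) = -30 and h_2·M_2 + 2h_2·M_3 = 6(S'(6) - Δ_2) = 8.
Forward elimination and back-substitution give M_0 = -695/74, M_1 = 140/37, M_2 = -46/37, M_3 = 217/111.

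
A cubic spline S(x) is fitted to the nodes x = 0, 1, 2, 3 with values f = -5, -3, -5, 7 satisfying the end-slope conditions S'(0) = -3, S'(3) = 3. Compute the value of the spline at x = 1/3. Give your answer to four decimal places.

Let M_i = S''(x_i). Step sizes h_i = 1, 1, 1; slopes of the chords Δ_i = (y_(i+1) - y_i)/h_i = 2, -2, 12.
  1·M_0 + 4·M_1 + 1·M_2 = 6(Δ_1 - Δ_0) = -24
  1·M_1 + 4·M_2 + 1·M_3 = 6(Δ_2 - Δ_1) = 84
Clamped end conditions give two more equations: 2h_0·M_0 + h_0·M_1 = 6(Δ_0 - S'(0)) = 30 and h_2·M_2 + 2h_2·M_3 = 6(S'(3) - Δ_2) = -54.
Solving the tridiagonal system: M_0 = 26, M_1 = -22, M_2 = 38, M_3 = -46.
On [0, 1], S(x) = -5 - 3·x + 13·x² - 8·x³.
With x = 1/3: S(1/3) = -131/27.

-4.8519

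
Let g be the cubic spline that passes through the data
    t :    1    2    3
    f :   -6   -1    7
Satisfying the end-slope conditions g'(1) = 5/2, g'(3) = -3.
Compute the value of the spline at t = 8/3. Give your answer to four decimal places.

6.1019

Write M_i for g''(x_i). With h_i = 1, 1 and divided differences Δ_i = 5, 8, the continuity of g' gives the tridiagonal system
  1·M_0 + 4·M_1 + 1·M_2 = 6(Δ_1 - Δ_0) = 18
Clamped end conditions give two more equations: 2h_0·M_0 + h_0·M_1 = 6(Δ_0 - g'(1)) = 15 and h_1·M_1 + 2h_1·M_2 = 6(g'(3) - Δ_1) = -66.
Hence M_0 = 1/4, M_1 = 29/2, M_2 = -161/4.
On [2, 3], g(t) = -1 + 79/8·(t - 2) + 29/4·(t - 2)² - 73/8·(t - 2)³.
With (t - 2) = 2/3: g(8/3) = 659/108.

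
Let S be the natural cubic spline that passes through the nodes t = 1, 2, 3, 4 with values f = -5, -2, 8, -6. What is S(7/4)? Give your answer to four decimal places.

Put M_i = S'' at the i-th knot. Here h = (1, 1, 1) and Δ = (3, 10, -14), so the interior equations h_(i-1)·M_(i-1) + 2(h_(i-1)+h_i)·M_i + h_i·M_(i+1) = 6(Δ_i − Δ_(i-1)) read
  1·M_0 + 4·M_1 + 1·M_2 = 6(Δ_1 - Δ_0) = 42
  1·M_1 + 4·M_2 + 1·M_3 = 6(Δ_2 - Δ_1) = -144
Natural end conditions: M_0 = M_3 = 0.
Solving the tridiagonal system: M_0 = 0, M_1 = 104/5, M_2 = -206/5, M_3 = 0.
On [1, 2], S(t) = -5 - 7/15·(t - 1) + 0·(t - 1)² + 52/15·(t - 1)³.
With (t - 1) = 3/4: S(7/4) = -311/80.

-3.8875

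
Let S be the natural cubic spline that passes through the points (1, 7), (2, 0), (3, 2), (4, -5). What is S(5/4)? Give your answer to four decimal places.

Let M_i = S''(x_i). Step sizes h_i = 1, 1, 1; slopes of the chords Δ_i = (y_(i+1) - y_i)/h_i = -7, 2, -7.
  1·M_0 + 4·M_1 + 1·M_2 = 6(Δ_1 - Δ_0) = 54
  1·M_1 + 4·M_2 + 1·M_3 = 6(Δ_2 - Δ_1) = -54
Natural end conditions: M_0 = M_3 = 0.
Solving: M_0 = 0, M_1 = 18, M_2 = -18, M_3 = 0.
On [1, 2], S(x) = 7 - 10·(x - 1) + 0·(x - 1)² + 3·(x - 1)³.
With (x - 1) = 1/4: S(5/4) = 291/64.

4.5469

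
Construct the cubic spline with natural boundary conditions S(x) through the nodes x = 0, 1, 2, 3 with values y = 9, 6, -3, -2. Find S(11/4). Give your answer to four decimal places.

-2.9688

Put σ_i = S'' at the i-th knot. Here h = (1, 1, 1) and Δ = (-3, -9, 1), so the interior equations h_(i-1)·σ_(i-1) + 2(h_(i-1)+h_i)·σ_i + h_i·σ_(i+1) = 6(Δ_i − Δ_(i-1)) read
  1·σ_0 + 4·σ_1 + 1·σ_2 = 6(Δ_1 - Δ_0) = -36
  1·σ_1 + 4·σ_2 + 1·σ_3 = 6(Δ_2 - Δ_1) = 60
Natural end conditions: σ_0 = σ_3 = 0.
Hence σ_0 = 0, σ_1 = -68/5, σ_2 = 92/5, σ_3 = 0.
On [2, 3], S(x) = -3 - 77/15·(x - 2) + 46/5·(x - 2)² - 46/15·(x - 2)³.
With (x - 2) = 3/4: S(11/4) = -95/32.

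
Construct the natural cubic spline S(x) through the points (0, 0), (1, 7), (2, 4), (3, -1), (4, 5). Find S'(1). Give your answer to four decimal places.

2.3214

Put m_i = S'' at the i-th knot. Here h = (1, 1, 1, 1) and Δ = (7, -3, -5, 6), so the interior equations h_(i-1)·m_(i-1) + 2(h_(i-1)+h_i)·m_i + h_i·m_(i+1) = 6(Δ_i − Δ_(i-1)) read
  1·m_0 + 4·m_1 + 1·m_2 = 6(Δ_1 - Δ_0) = -60
  1·m_1 + 4·m_2 + 1·m_3 = 6(Δ_2 - Δ_1) = -12
  1·m_2 + 4·m_3 + 1·m_4 = 6(Δ_3 - Δ_2) = 66
Natural end conditions: m_0 = m_4 = 0.
Hence m_0 = 0, m_1 = -393/28, m_2 = -27/7, m_3 = 489/28, m_4 = 0.
On [1, 2], S'(x) = b_1 + 2c_1·(x - 1) + 3d_1·(x - 1)² with b_1 = Δ_1 - h_1(2m_1 + m_2)/6 = 65/28, c_1 = m_1/2 = -393/56, d_1 = (m_2 - m_1)/(6h_1) = 95/56. So S'(1) = 65/28.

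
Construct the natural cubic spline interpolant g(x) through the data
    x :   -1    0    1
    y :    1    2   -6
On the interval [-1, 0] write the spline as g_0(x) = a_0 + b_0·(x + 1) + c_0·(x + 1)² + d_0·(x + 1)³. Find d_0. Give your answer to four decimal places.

-2.2500

Write σ_i for g''(x_i). With h_i = 1, 1 and divided differences Δ_i = 1, -8, the continuity of g' gives the tridiagonal system
  1·σ_0 + 4·σ_1 + 1·σ_2 = 6(Δ_1 - Δ_0) = -54
Natural end conditions: σ_0 = σ_2 = 0.
Solving: σ_0 = 0, σ_1 = -27/2, σ_2 = 0.
On [-1, 0], with g_0(x) = a_0 + b_0·(x + 1) + c_0·(x + 1)² + d_0·(x + 1)³: c_0 = σ_0/2 = 0, d_0 = (σ_1 - σ_0)/(6h_0) = -9/4, b_0 = Δ_0 - h_0(2σ_0 + σ_1)/6 = 13/4.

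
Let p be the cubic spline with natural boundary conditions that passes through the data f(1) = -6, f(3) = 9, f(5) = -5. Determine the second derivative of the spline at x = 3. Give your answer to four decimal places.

Let σ_i = p''(x_i). Step sizes h_i = 2, 2; slopes of the chords Δ_i = (y_(i+1) - y_i)/h_i = 15/2, -7.
  2·σ_0 + 8·σ_1 + 2·σ_2 = 6(Δ_1 - Δ_0) = -87
Natural end conditions: σ_0 = σ_2 = 0.
Forward elimination and back-substitution give σ_0 = 0, σ_1 = -87/8, σ_2 = 0.

-10.8750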